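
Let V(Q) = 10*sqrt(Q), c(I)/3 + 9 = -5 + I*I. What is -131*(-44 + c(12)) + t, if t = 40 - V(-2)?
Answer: -45286 - 10*I*sqrt(2) ≈ -45286.0 - 14.142*I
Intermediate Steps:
c(I) = -42 + 3*I**2 (c(I) = -27 + 3*(-5 + I*I) = -27 + 3*(-5 + I**2) = -27 + (-15 + 3*I**2) = -42 + 3*I**2)
t = 40 - 10*I*sqrt(2) (t = 40 - 10*sqrt(-2) = 40 - 10*I*sqrt(2) ≈ 40.0 - 14.142*I)
-131*(-44 + c(12)) + t = -131*(-44 + (-42 + 3*12**2)) + (40 - 10*I*sqrt(2)) = -131*(-44 + (-42 + 3*144)) + (40 - 10*I*sqrt(2)) = -131*(-44 + (-42 + 432)) + (40 - 10*I*sqrt(2)) = -131*(-44 + 390) + (40 - 10*I*sqrt(2)) = -131*346 + (40 - 10*I*sqrt(2)) = -45326 + (40 - 10*I*sqrt(2)) = -45286 - 10*I*sqrt(2)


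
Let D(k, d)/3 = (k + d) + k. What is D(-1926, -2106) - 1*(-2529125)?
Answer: 2511251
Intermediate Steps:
D(k, d) = 3*d + 6*k (D(k, d) = 3*((k + d) + k) = 3*((d + k) + k) = 3*(d + 2*k) = 3*d + 6*k)
D(-1926, -2106) - 1*(-2529125) = (3*(-2106) + 6*(-1926)) - 1*(-2529125) = (-6318 - 11556) + 2529125 = -17874 + 2529125 = 2511251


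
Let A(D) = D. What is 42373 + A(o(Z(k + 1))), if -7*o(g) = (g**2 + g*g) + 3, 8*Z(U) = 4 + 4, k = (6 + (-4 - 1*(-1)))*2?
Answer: 296606/7 ≈ 42372.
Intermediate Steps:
k = 6 (k = (6 + (-4 + 1))*2 = (6 - 3)*2 = 3*2 = 6)
Z(U) = 1 (Z(U) = (4 + 4)/8 = (1/8)*8 = 1)
o(g) = -3/7 - 2*g**2/7 (o(g) = -((g**2 + g*g) + 3)/7 = -((g**2 + g**2) + 3)/7 = -(2*g**2 + 3)/7 = -(3 + 2*g**2)/7 = -3/7 - 2*g**2/7)
42373 + A(o(Z(k + 1))) = 42373 + (-3/7 - 2/7*1**2) = 42373 + (-3/7 - 2/7*1) = 42373 + (-3/7 - 2/7) = 42373 - 5/7 = 296606/7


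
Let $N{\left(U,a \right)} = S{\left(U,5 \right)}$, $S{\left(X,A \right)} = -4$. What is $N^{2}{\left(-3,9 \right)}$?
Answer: $16$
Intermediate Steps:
$N{\left(U,a \right)} = -4$
$N^{2}{\left(-3,9 \right)} = \left(-4\right)^{2} = 16$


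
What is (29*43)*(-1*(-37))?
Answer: 46139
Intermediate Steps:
(29*43)*(-1*(-37)) = 1247*37 = 46139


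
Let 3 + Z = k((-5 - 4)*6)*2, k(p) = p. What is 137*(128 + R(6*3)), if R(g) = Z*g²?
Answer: -4909532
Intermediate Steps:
Z = -111 (Z = -3 + ((-5 - 4)*6)*2 = -3 - 9*6*2 = -3 - 54*2 = -3 - 108 = -111)
R(g) = -111*g²
137*(128 + R(6*3)) = 137*(128 - 111*(6*3)²) = 137*(128 - 111*18²) = 137*(128 - 111*324) = 137*(128 - 35964) = 137*(-35836) = -4909532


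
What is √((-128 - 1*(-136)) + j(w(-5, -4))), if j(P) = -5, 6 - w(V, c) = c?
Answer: √3 ≈ 1.7320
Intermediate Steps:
w(V, c) = 6 - c
√((-128 - 1*(-136)) + j(w(-5, -4))) = √((-128 - 1*(-136)) - 5) = √((-128 + 136) - 5) = √(8 - 5) = √3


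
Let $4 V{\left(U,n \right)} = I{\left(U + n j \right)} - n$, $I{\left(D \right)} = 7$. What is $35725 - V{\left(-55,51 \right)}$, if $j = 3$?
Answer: $35736$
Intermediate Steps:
$V{\left(U,n \right)} = \frac{7}{4} - \frac{n}{4}$ ($V{\left(U,n \right)} = \frac{7 - n}{4} = \frac{7}{4} - \frac{n}{4}$)
$35725 - V{\left(-55,51 \right)} = 35725 - \left(\frac{7}{4} - \frac{51}{4}\right) = 35725 - -11 = 35725 + 11 = 35736$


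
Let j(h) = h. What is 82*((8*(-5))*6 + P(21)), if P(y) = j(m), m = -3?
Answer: -19926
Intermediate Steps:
P(y) = -3
82*((8*(-5))*6 + P(21)) = 82*((8*(-5))*6 - 3) = 82*(-40*6 - 3) = 82*(-240 - 3) = 82*(-243) = -19926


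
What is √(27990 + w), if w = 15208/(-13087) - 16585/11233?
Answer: √604830494837814633301/147006271 ≈ 167.29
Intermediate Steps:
w = -387879359/147006271 (w = 15208*(-1/13087) - 16585*1/11233 = -15208/13087 - 16585/11233 = -387879359/147006271 ≈ -2.6385)
√(27990 + w) = √(27990 - 387879359/147006271) = √(4114317645931/147006271) = √604830494837814633301/147006271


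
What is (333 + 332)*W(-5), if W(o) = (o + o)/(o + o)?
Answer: 665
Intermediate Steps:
W(o) = 1 (W(o) = (2*o)/((2*o)) = (2*o)*(1/(2*o)) = 1)
(333 + 332)*W(-5) = (333 + 332)*1 = 665*1 = 665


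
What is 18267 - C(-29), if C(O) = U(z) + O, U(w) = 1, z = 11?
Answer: 18295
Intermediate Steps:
C(O) = 1 + O
18267 - C(-29) = 18267 - (1 - 29) = 18267 - 1*(-28) = 18267 + 28 = 18295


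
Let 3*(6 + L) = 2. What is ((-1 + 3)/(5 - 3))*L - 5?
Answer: -31/3 ≈ -10.333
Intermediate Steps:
L = -16/3 (L = -6 + (⅓)*2 = -6 + ⅔ = -16/3 ≈ -5.3333)
((-1 + 3)/(5 - 3))*L - 5 = ((-1 + 3)/(5 - 3))*(-16/3) - 5 = (2/2)*(-16/3) - 5 = (2*(½))*(-16/3) - 5 = 1*(-16/3) - 5 = -16/3 - 5 = -31/3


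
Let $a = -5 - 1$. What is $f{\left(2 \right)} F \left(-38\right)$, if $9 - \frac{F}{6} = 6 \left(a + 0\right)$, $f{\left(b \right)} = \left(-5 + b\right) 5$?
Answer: $153900$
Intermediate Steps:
$a = -6$
$f{\left(b \right)} = -25 + 5 b$
$F = 270$ ($F = 54 - 6 \cdot 6 \left(-6 + 0\right) = 54 - 6 \cdot 6 \left(-6\right) = 54 - -216 = 54 + 216 = 270$)
$f{\left(2 \right)} F \left(-38\right) = \left(-25 + 5 \cdot 2\right) 270 \left(-38\right) = \left(-25 + 10\right) 270 \left(-38\right) = \left(-15\right) 270 \left(-38\right) = \left(-4050\right) \left(-38\right) = 153900$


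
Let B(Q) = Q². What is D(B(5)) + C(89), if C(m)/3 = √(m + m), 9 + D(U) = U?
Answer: 16 + 3*√178 ≈ 56.025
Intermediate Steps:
D(U) = -9 + U
C(m) = 3*√2*√m (C(m) = 3*√(m + m) = 3*√(2*m) = 3*(√2*√m) = 3*√2*√m)
D(B(5)) + C(89) = (-9 + 5²) + 3*√2*√89 = (-9 + 25) + 3*√178 = 16 + 3*√178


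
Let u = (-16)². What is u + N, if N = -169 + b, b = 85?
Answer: 172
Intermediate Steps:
N = -84 (N = -169 + 85 = -84)
u = 256
u + N = 256 - 84 = 172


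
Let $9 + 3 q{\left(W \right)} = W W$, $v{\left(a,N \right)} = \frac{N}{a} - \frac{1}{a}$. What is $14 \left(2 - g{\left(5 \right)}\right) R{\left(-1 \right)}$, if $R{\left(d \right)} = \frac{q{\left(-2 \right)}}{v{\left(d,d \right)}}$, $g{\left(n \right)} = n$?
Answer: $35$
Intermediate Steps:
$v{\left(a,N \right)} = - \frac{1}{a} + \frac{N}{a}$
$q{\left(W \right)} = -3 + \frac{W^{2}}{3}$ ($q{\left(W \right)} = -3 + \frac{W W}{3} = -3 + \frac{W^{2}}{3}$)
$R{\left(d \right)} = - \frac{5 d}{3 \left(-1 + d\right)}$ ($R{\left(d \right)} = \frac{-3 + \frac{\left(-2\right)^{2}}{3}}{\frac{1}{d} \left(-1 + d\right)} = \left(-3 + \frac{1}{3} \cdot 4\right) \frac{d}{-1 + d} = \left(-3 + \frac{4}{3}\right) \frac{d}{-1 + d} = - \frac{5 \frac{d}{-1 + d}}{3} = - \frac{5 d}{3 \left(-1 + d\right)}$)
$14 \left(2 - g{\left(5 \right)}\right) R{\left(-1 \right)} = 14 \left(2 - 5\right) \left(\left(-5\right) \left(-1\right) \frac{1}{-3 + 3 \left(-1\right)}\right) = 14 \left(2 - 5\right) \left(\left(-5\right) \left(-1\right) \frac{1}{-3 - 3}\right) = 14 \left(-3\right) \left(\left(-5\right) \left(-1\right) \frac{1}{-6}\right) = - 42 \left(\left(-5\right) \left(-1\right) \left(- \frac{1}{6}\right)\right) = \left(-42\right) \left(- \frac{5}{6}\right) = 35$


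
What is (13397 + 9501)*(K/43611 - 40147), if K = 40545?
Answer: -13363351202752/14537 ≈ -9.1926e+8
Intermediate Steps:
(13397 + 9501)*(K/43611 - 40147) = (13397 + 9501)*(40545/43611 - 40147) = 22898*(40545*(1/43611) - 40147) = 22898*(13515/14537 - 40147) = 22898*(-583603424/14537) = -13363351202752/14537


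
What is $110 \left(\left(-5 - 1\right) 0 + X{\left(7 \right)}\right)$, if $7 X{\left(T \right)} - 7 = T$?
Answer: $220$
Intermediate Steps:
$X{\left(T \right)} = 1 + \frac{T}{7}$
$110 \left(\left(-5 - 1\right) 0 + X{\left(7 \right)}\right) = 110 \left(\left(-5 - 1\right) 0 + \left(1 + \frac{1}{7} \cdot 7\right)\right) = 110 \left(\left(-6\right) 0 + \left(1 + 1\right)\right) = 110 \left(0 + 2\right) = 110 \cdot 2 = 220$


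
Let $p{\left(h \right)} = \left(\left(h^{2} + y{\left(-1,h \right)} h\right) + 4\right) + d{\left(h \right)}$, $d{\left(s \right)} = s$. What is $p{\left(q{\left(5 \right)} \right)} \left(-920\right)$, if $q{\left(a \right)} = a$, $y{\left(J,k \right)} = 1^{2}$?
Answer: $-35880$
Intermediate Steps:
$y{\left(J,k \right)} = 1$
$p{\left(h \right)} = 4 + h^{2} + 2 h$ ($p{\left(h \right)} = \left(\left(h^{2} + 1 h\right) + 4\right) + h = \left(\left(h^{2} + h\right) + 4\right) + h = \left(\left(h + h^{2}\right) + 4\right) + h = \left(4 + h + h^{2}\right) + h = 4 + h^{2} + 2 h$)
$p{\left(q{\left(5 \right)} \right)} \left(-920\right) = \left(4 + 5^{2} + 2 \cdot 5\right) \left(-920\right) = \left(4 + 25 + 10\right) \left(-920\right) = 39 \left(-920\right) = -35880$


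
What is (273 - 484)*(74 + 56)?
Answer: -27430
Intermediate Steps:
(273 - 484)*(74 + 56) = -211*130 = -27430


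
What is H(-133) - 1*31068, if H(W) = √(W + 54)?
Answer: -31068 + I*√79 ≈ -31068.0 + 8.8882*I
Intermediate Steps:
H(W) = √(54 + W)
H(-133) - 1*31068 = √(54 - 133) - 1*31068 = √(-79) - 31068 = I*√79 - 31068 = -31068 + I*√79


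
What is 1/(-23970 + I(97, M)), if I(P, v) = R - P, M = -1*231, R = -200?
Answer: -1/24267 ≈ -4.1208e-5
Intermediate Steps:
M = -231
I(P, v) = -200 - P
1/(-23970 + I(97, M)) = 1/(-23970 + (-200 - 1*97)) = 1/(-23970 + (-200 - 97)) = 1/(-23970 - 297) = 1/(-24267) = -1/24267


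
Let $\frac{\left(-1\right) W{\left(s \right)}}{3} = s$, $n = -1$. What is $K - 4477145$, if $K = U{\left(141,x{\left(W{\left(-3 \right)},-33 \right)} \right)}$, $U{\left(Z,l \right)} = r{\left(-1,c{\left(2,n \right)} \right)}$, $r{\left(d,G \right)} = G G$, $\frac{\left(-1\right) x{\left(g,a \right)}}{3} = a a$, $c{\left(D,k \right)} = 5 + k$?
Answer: $-4477129$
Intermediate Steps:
$W{\left(s \right)} = - 3 s$
$x{\left(g,a \right)} = - 3 a^{2}$ ($x{\left(g,a \right)} = - 3 a a = - 3 a^{2}$)
$r{\left(d,G \right)} = G^{2}$
$U{\left(Z,l \right)} = 16$ ($U{\left(Z,l \right)} = \left(5 - 1\right)^{2} = 4^{2} = 16$)
$K = 16$
$K - 4477145 = 16 - 4477145 = -4477129$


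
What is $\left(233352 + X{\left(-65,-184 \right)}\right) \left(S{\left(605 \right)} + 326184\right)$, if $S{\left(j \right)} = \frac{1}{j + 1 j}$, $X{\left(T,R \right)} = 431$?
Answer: $\frac{8388190169173}{110} \approx 7.6256 \cdot 10^{10}$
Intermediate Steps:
$S{\left(j \right)} = \frac{1}{2 j}$ ($S{\left(j \right)} = \frac{1}{j + j} = \frac{1}{2 j}$)
$\left(233352 + X{\left(-65,-184 \right)}\right) \left(S{\left(605 \right)} + 326184\right) = \left(233352 + 431\right) \left(\frac{1}{2 \cdot 605} + 326184\right) = 233783 \left(\frac{1}{2} \cdot \frac{1}{605} + 326184\right) = 233783 \left(\frac{1}{1210} + 326184\right) = 233783 \cdot \frac{394682641}{1210} = \frac{8388190169173}{110}$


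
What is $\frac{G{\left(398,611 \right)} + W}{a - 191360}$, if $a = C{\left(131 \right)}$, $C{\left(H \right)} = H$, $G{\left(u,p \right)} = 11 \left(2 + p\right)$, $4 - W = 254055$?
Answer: $\frac{82436}{63743} \approx 1.2933$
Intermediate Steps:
$W = -254051$ ($W = 4 - 254055 = -254051$)
$G{\left(u,p \right)} = 22 + 11 p$
$a = 131$
$\frac{G{\left(398,611 \right)} + W}{a - 191360} = \frac{\left(22 + 11 \cdot 611\right) - 254051}{131 - 191360} = \frac{\left(22 + 6721\right) - 254051}{-191229} = \left(6743 - 254051\right) \left(- \frac{1}{191229}\right) = \left(-247308\right) \left(- \frac{1}{191229}\right) = \frac{82436}{63743}$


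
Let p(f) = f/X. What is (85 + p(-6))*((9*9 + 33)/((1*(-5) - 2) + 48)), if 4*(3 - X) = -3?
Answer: 47538/205 ≈ 231.89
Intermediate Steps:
X = 15/4 (X = 3 - ¼*(-3) = 3 + ¾ = 15/4 ≈ 3.7500)
p(f) = 4*f/15 (p(f) = f/(15/4) = f*(4/15) = 4*f/15)
(85 + p(-6))*((9*9 + 33)/((1*(-5) - 2) + 48)) = (85 + (4/15)*(-6))*((9*9 + 33)/((1*(-5) - 2) + 48)) = (85 - 8/5)*((81 + 33)/((-5 - 2) + 48)) = 417*(114/(-7 + 48))/5 = 417*(114/41)/5 = 417*(114*(1/41))/5 = (417/5)*(114/41) = 47538/205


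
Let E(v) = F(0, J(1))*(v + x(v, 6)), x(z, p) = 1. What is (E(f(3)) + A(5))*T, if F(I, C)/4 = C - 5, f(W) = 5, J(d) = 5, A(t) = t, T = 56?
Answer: 280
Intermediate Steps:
F(I, C) = -20 + 4*C (F(I, C) = 4*(C - 5) = 4*(-5 + C) = -20 + 4*C)
E(v) = 0 (E(v) = (-20 + 4*5)*(v + 1) = (-20 + 20)*(1 + v) = 0*(1 + v) = 0)
(E(f(3)) + A(5))*T = (0 + 5)*56 = 5*56 = 280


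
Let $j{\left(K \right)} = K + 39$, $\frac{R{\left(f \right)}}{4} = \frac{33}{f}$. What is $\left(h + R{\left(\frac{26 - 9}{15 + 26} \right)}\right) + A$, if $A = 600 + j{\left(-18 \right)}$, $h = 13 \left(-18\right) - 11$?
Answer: $\frac{11804}{17} \approx 694.35$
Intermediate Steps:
$R{\left(f \right)} = \frac{132}{f}$ ($R{\left(f \right)} = 4 \frac{33}{f} = \frac{132}{f}$)
$j{\left(K \right)} = 39 + K$
$h = -245$ ($h = -234 - 11 = -245$)
$A = 621$ ($A = 600 + \left(39 - 18\right) = 600 + 21 = 621$)
$\left(h + R{\left(\frac{26 - 9}{15 + 26} \right)}\right) + A = \left(-245 + \frac{132}{\left(26 - 9\right) \frac{1}{15 + 26}}\right) + 621 = \left(-245 + \frac{132}{17 \cdot \frac{1}{41}}\right) + 621 = \left(-245 + \frac{132}{\frac{17}{41}}\right) + 621 = \left(-245 + 132 \cdot \frac{41}{17}\right) + 621 = \left(-245 + \frac{5412}{17}\right) + 621 = \frac{1247}{17} + 621 = \frac{11804}{17}$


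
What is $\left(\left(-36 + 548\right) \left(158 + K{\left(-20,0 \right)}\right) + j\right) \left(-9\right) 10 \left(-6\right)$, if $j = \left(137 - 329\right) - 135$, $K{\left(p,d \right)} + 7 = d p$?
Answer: $41571900$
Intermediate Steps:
$K{\left(p,d \right)} = -7 + d p$
$j = -327$ ($j = -192 - 135 = -327$)
$\left(\left(-36 + 548\right) \left(158 + K{\left(-20,0 \right)}\right) + j\right) \left(-9\right) 10 \left(-6\right) = \left(\left(-36 + 548\right) \left(158 + \left(-7 + 0 \left(-20\right)\right)\right) - 327\right) \left(-9\right) 10 \left(-6\right) = \left(512 \left(158 + \left(-7 + 0\right)\right) - 327\right) \left(\left(-90\right) \left(-6\right)\right) = \left(512 \left(158 - 7\right) - 327\right) 540 = \left(512 \cdot 151 - 327\right) 540 = \left(77312 - 327\right) 540 = 76985 \cdot 540 = 41571900$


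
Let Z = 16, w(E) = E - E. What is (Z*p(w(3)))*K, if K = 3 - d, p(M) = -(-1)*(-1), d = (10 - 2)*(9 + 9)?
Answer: 2256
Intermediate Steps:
d = 144 (d = 8*18 = 144)
w(E) = 0
p(M) = -1 (p(M) = -1*1 = -1)
K = -141 (K = 3 - 1*144 = 3 - 144 = -141)
(Z*p(w(3)))*K = (16*(-1))*(-141) = -16*(-141) = 2256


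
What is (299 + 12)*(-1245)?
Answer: -387195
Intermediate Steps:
(299 + 12)*(-1245) = 311*(-1245) = -387195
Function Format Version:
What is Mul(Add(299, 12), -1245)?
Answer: -387195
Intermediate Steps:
Mul(Add(299, 12), -1245) = Mul(311, -1245) = -387195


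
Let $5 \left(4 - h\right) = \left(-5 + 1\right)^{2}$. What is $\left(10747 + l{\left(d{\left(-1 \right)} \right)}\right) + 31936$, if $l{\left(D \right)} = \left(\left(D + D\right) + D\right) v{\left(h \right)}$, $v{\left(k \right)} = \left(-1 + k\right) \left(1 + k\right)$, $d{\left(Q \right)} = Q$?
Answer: $\frac{1067102}{25} \approx 42684.0$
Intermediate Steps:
$h = \frac{4}{5}$ ($h = 4 - \frac{\left(-5 + 1\right)^{2}}{5} = 4 - \frac{\left(-4\right)^{2}}{5} = 4 - \frac{16}{5} = \frac{4}{5} \approx 0.8$)
$v{\left(k \right)} = \left(1 + k\right) \left(-1 + k\right)$
$l{\left(D \right)} = - \frac{27 D}{25}$ ($l{\left(D \right)} = \left(\left(D + D\right) + D\right) \left(-1 + \left(\frac{4}{5}\right)^{2}\right) = \left(2 D + D\right) \left(-1 + \frac{16}{25}\right) = 3 D \left(- \frac{9}{25}\right) = - \frac{27 D}{25}$)
$\left(10747 + l{\left(d{\left(-1 \right)} \right)}\right) + 31936 = \left(10747 - - \frac{27}{25}\right) + 31936 = \left(10747 + \frac{27}{25}\right) + 31936 = \frac{268702}{25} + 31936 = \frac{1067102}{25}$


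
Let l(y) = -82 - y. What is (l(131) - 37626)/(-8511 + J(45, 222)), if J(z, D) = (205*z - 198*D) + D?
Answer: 12613/14340 ≈ 0.87957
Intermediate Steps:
J(z, D) = -197*D + 205*z (J(z, D) = (-198*D + 205*z) + D = -197*D + 205*z)
(l(131) - 37626)/(-8511 + J(45, 222)) = ((-82 - 1*131) - 37626)/(-8511 + (-197*222 + 205*45)) = ((-82 - 131) - 37626)/(-8511 + (-43734 + 9225)) = (-213 - 37626)/(-8511 - 34509) = -37839/(-43020) = -37839*(-1/43020) = 12613/14340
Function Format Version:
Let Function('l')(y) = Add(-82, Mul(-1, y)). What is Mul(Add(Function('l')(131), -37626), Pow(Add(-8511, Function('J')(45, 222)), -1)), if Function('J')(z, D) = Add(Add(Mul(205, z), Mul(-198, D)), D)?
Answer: Rational(12613, 14340) ≈ 0.87957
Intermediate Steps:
Function('J')(z, D) = Add(Mul(-197, D), Mul(205, z)) (Function('J')(z, D) = Add(Add(Mul(-198, D), Mul(205, z)), D) = Add(Mul(-197, D), Mul(205, z)))
Mul(Add(Function('l')(131), -37626), Pow(Add(-8511, Function('J')(45, 222)), -1)) = Mul(Add(Add(-82, Mul(-1, 131)), -37626), Pow(Add(-8511, Add(Mul(-197, 222), Mul(205, 45))), -1)) = Mul(Add(Add(-82, -131), -37626), Pow(Add(-8511, Add(-43734, 9225)), -1)) = Mul(Add(-213, -37626), Pow(Add(-8511, -34509), -1)) = Mul(-37839, Pow(-43020, -1)) = Mul(-37839, Rational(-1, 43020)) = Rational(12613, 14340)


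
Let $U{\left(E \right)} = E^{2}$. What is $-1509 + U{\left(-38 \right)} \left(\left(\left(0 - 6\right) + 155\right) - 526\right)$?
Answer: $-545897$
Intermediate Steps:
$-1509 + U{\left(-38 \right)} \left(\left(\left(0 - 6\right) + 155\right) - 526\right) = -1509 + \left(-38\right)^{2} \left(\left(\left(0 - 6\right) + 155\right) - 526\right) = -1509 + 1444 \left(\left(\left(0 - 6\right) + 155\right) - 526\right) = -1509 + 1444 \left(\left(-6 + 155\right) - 526\right) = -1509 + 1444 \left(149 - 526\right) = -1509 + 1444 \left(-377\right) = -1509 - 544388 = -545897$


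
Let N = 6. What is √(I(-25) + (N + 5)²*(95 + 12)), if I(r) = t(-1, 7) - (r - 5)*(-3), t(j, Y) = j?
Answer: 2*√3214 ≈ 113.38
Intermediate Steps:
I(r) = -16 + 3*r (I(r) = -1 - (r - 5)*(-3) = -1 - (-5 + r)*(-3) = -1 - (15 - 3*r) = -1 + (-15 + 3*r) = -16 + 3*r)
√(I(-25) + (N + 5)²*(95 + 12)) = √((-16 + 3*(-25)) + (6 + 5)²*(95 + 12)) = √((-16 - 75) + 11²*107) = √(-91 + 121*107) = √(-91 + 12947) = √12856 = 2*√3214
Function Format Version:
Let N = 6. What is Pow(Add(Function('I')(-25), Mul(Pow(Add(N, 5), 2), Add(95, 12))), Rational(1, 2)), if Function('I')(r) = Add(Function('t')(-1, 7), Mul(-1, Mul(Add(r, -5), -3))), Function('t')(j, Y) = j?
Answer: Mul(2, Pow(3214, Rational(1, 2))) ≈ 113.38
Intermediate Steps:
Function('I')(r) = Add(-16, Mul(3, r)) (Function('I')(r) = Add(-1, Mul(-1, Mul(Add(r, -5), -3))) = Add(-1, Mul(-1, Mul(Add(-5, r), -3))) = Add(-1, Mul(-1, Add(15, Mul(-3, r)))) = Add(-1, Add(-15, Mul(3, r))) = Add(-16, Mul(3, r)))
Pow(Add(Function('I')(-25), Mul(Pow(Add(N, 5), 2), Add(95, 12))), Rational(1, 2)) = Pow(Add(Add(-16, Mul(3, -25)), Mul(Pow(Add(6, 5), 2), Add(95, 12))), Rational(1, 2)) = Pow(Add(Add(-16, -75), Mul(Pow(11, 2), 107)), Rational(1, 2)) = Pow(Add(-91, Mul(121, 107)), Rational(1, 2)) = Pow(Add(-91, 12947), Rational(1, 2)) = Pow(12856, Rational(1, 2)) = Mul(2, Pow(3214, Rational(1, 2)))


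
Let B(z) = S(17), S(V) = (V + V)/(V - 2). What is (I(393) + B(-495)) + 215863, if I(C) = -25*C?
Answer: 3090604/15 ≈ 2.0604e+5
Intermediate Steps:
S(V) = 2*V/(-2 + V) (S(V) = (2*V)/(-2 + V) = 2*V/(-2 + V))
B(z) = 34/15 (B(z) = 2*17/(-2 + 17) = 2*17/15 = 2*17*(1/15) = 34/15)
(I(393) + B(-495)) + 215863 = (-25*393 + 34/15) + 215863 = (-9825 + 34/15) + 215863 = -147341/15 + 215863 = 3090604/15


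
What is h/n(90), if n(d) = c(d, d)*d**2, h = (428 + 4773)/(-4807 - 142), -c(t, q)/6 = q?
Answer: 743/3092418000 ≈ 2.4026e-7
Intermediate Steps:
c(t, q) = -6*q
h = -743/707 (h = 5201/(-4949) = 5201*(-1/4949) = -743/707 ≈ -1.0509)
n(d) = -6*d**3 (n(d) = (-6*d)*d**2 = -6*d**3)
h/n(90) = -743/(707*((-6*90**3))) = -743/(707*((-6*729000))) = -743/707/(-4374000) = -743/707*(-1/4374000) = 743/3092418000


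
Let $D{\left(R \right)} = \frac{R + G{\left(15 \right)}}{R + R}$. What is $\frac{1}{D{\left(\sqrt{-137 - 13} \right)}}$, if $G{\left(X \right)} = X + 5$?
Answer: $\frac{2 \sqrt{6}}{\sqrt{6} - 4 i} \approx 0.54545 + 0.89072 i$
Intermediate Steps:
$G{\left(X \right)} = 5 + X$
$D{\left(R \right)} = \frac{20 + R}{2 R}$ ($D{\left(R \right)} = \frac{R + \left(5 + 15\right)}{R + R} = \frac{R + 20}{2 R} = \left(20 + R\right) \frac{1}{2 R} = \frac{20 + R}{2 R}$)
$\frac{1}{D{\left(\sqrt{-137 - 13} \right)}} = \frac{1}{\frac{1}{2} \frac{1}{\sqrt{-137 - 13}} \left(20 + \sqrt{-137 - 13}\right)} = \frac{1}{\frac{1}{2} \frac{1}{\sqrt{-150}} \left(20 + \sqrt{-150}\right)} = \frac{1}{\frac{1}{2} \frac{1}{5 i \sqrt{6}} \left(20 + 5 i \sqrt{6}\right)} = \frac{1}{\frac{1}{2} \left(- \frac{i \sqrt{6}}{30}\right) \left(20 + 5 i \sqrt{6}\right)} = \frac{1}{\left(- \frac{1}{60}\right) i \sqrt{6} \left(20 + 5 i \sqrt{6}\right)} = \frac{10 i \sqrt{6}}{20 + 5 i \sqrt{6}}$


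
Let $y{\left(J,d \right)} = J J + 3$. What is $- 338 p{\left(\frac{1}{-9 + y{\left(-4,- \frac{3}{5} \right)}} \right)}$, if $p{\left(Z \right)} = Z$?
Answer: $- \frac{169}{5} \approx -33.8$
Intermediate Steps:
$y{\left(J,d \right)} = 3 + J^{2}$ ($y{\left(J,d \right)} = J^{2} + 3 = 3 + J^{2}$)
$- 338 p{\left(\frac{1}{-9 + y{\left(-4,- \frac{3}{5} \right)}} \right)} = - \frac{338}{-9 + \left(3 + \left(-4\right)^{2}\right)} = - \frac{338}{-9 + \left(3 + 16\right)} = - \frac{338}{-9 + 19} = - \frac{338}{10} = \left(-338\right) \frac{1}{10} = - \frac{169}{5}$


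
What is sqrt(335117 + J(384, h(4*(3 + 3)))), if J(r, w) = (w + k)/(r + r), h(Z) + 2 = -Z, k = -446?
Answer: 73*sqrt(36222)/24 ≈ 578.89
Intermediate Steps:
h(Z) = -2 - Z
J(r, w) = (-446 + w)/(2*r) (J(r, w) = (w - 446)/(r + r) = (-446 + w)/((2*r)) = (-446 + w)*(1/(2*r)) = (-446 + w)/(2*r))
sqrt(335117 + J(384, h(4*(3 + 3)))) = sqrt(335117 + (1/2)*(-446 + (-2 - 4*(3 + 3)))/384) = sqrt(335117 + (1/2)*(1/384)*(-446 + (-2 - 4*6))) = sqrt(335117 + (1/2)*(1/384)*(-446 + (-2 - 1*24))) = sqrt(335117 + (1/2)*(1/384)*(-446 + (-2 - 24))) = sqrt(335117 + (1/2)*(1/384)*(-446 - 26)) = sqrt(335117 + (1/2)*(1/384)*(-472)) = sqrt(335117 - 59/96) = sqrt(32171173/96) = 73*sqrt(36222)/24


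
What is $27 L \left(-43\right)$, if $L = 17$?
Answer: $-19737$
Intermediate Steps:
$27 L \left(-43\right) = 27 \cdot 17 \left(-43\right) = 459 \left(-43\right) = -19737$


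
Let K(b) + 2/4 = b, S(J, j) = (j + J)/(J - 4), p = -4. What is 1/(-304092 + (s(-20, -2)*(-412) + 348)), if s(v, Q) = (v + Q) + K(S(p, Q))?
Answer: -1/294783 ≈ -3.3923e-6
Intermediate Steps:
S(J, j) = (J + j)/(-4 + J)
K(b) = -½ + b
s(v, Q) = v + 7*Q/8 (s(v, Q) = (v + Q) + (-½ + (-4 + Q)/(-4 - 4)) = (Q + v) + (-½ + (-4 + Q)/(-8)) = (Q + v) + (-½ - (-4 + Q)/8) = (Q + v) + (-½ + (½ - Q/8)) = (Q + v) - Q/8 = v + 7*Q/8)
1/(-304092 + (s(-20, -2)*(-412) + 348)) = 1/(-304092 + ((-20 + (7/8)*(-2))*(-412) + 348)) = 1/(-304092 + ((-20 - 7/4)*(-412) + 348)) = 1/(-304092 + (-87/4*(-412) + 348)) = 1/(-304092 + (8961 + 348)) = 1/(-304092 + 9309) = 1/(-294783) = -1/294783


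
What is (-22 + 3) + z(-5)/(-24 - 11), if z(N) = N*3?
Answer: -130/7 ≈ -18.571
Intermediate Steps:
z(N) = 3*N
(-22 + 3) + z(-5)/(-24 - 11) = (-22 + 3) + (3*(-5))/(-24 - 11) = -19 - 15/(-35) = -19 - 1/35*(-15) = -19 + 3/7 = -130/7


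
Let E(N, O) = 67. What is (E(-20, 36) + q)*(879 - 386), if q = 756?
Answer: 405739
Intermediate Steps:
(E(-20, 36) + q)*(879 - 386) = (67 + 756)*(879 - 386) = 823*493 = 405739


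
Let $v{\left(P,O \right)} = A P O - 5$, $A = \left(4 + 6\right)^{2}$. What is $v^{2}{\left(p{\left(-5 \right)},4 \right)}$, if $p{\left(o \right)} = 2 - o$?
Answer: $7812025$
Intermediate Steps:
$A = 100$ ($A = 10^{2} = 100$)
$v{\left(P,O \right)} = -5 + 100 O P$ ($v{\left(P,O \right)} = 100 P O - 5 = 100 O P - 5 = -5 + 100 O P$)
$v^{2}{\left(p{\left(-5 \right)},4 \right)} = \left(-5 + 100 \cdot 4 \left(2 - -5\right)\right)^{2} = \left(-5 + 100 \cdot 4 \left(2 + 5\right)\right)^{2} = \left(-5 + 100 \cdot 4 \cdot 7\right)^{2} = \left(-5 + 2800\right)^{2} = 2795^{2} = 7812025$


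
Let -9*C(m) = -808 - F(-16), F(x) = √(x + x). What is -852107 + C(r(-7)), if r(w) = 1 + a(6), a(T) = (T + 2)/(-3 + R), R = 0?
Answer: -7668155/9 + 4*I*√2/9 ≈ -8.5202e+5 + 0.62854*I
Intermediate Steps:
F(x) = √2*√x (F(x) = √(2*x) = √2*√x)
a(T) = -⅔ - T/3 (a(T) = (T + 2)/(-3 + 0) = (2 + T)/(-3) = (2 + T)*(-⅓) = -⅔ - T/3)
r(w) = -5/3 (r(w) = 1 + (-⅔ - ⅓*6) = 1 + (-⅔ - 2) = 1 - 8/3 = -5/3)
C(m) = 808/9 + 4*I*√2/9 (C(m) = -(-808 - √2*√(-16))/9 = -(-808 - √2*4*I)/9 = -(-808 - 4*I*√2)/9 = 808/9 + 4*I*√2/9)
-852107 + C(r(-7)) = -852107 + (808/9 + 4*I*√2/9) = -7668155/9 + 4*I*√2/9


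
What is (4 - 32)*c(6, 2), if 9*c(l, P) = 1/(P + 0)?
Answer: -14/9 ≈ -1.5556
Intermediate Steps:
c(l, P) = 1/(9*P) (c(l, P) = 1/(9*(P + 0)) = 1/(9*P))
(4 - 32)*c(6, 2) = (4 - 32)*((⅑)/2) = -28/(9*2) = -28*1/18 = -14/9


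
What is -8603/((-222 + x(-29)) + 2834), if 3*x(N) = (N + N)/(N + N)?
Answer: -25809/7837 ≈ -3.2932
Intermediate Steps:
x(N) = ⅓ (x(N) = ((N + N)/(N + N))/3 = ((2*N)/((2*N)))/3 = ((2*N)*(1/(2*N)))/3 = (⅓)*1 = ⅓)
-8603/((-222 + x(-29)) + 2834) = -8603/((-222 + ⅓) + 2834) = -8603/(-665/3 + 2834) = -8603/7837/3 = -8603*3/7837 = -25809/7837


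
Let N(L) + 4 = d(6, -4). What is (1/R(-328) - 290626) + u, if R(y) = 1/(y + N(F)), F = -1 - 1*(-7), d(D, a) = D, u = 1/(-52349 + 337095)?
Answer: -82847418191/284746 ≈ -2.9095e+5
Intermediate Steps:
u = 1/284746 ≈ 3.5119e-6
F = 6 (F = -1 + 7 = 6)
N(L) = 2 (N(L) = -4 + 6 = 2)
R(y) = 1/(2 + y) (R(y) = 1/(y + 2) = 1/(2 + y))
(1/R(-328) - 290626) + u = (1/(1/(2 - 328)) - 290626) + 1/284746 = (1/(1/(-326)) - 290626) + 1/284746 = (1/(-1/326) - 290626) + 1/284746 = (-326 - 290626) + 1/284746 = -290952 + 1/284746 = -82847418191/284746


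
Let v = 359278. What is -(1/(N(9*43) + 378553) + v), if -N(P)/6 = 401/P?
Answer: -17544455509859/48832535 ≈ -3.5928e+5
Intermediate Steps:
N(P) = -2406/P
-(1/(N(9*43) + 378553) + v) = -(1/(-2406/(9*43) + 378553) + 359278) = -(1/(-2406/387 + 378553) + 359278) = -(1/(-2406*1/387 + 378553) + 359278) = -(1/(-802/129 + 378553) + 359278) = -(1/(48832535/129) + 359278) = -(129/48832535 + 359278) = -1*17544455509859/48832535 = -17544455509859/48832535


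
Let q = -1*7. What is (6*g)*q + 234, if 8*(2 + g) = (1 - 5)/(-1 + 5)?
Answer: 1293/4 ≈ 323.25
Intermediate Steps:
q = -7
g = -17/8 (g = -2 + ((1 - 5)/(-1 + 5))/8 = -2 + (-4/4)/8 = -2 + (-4*¼)/8 = -2 + (⅛)*(-1) = -2 - ⅛ = -17/8 ≈ -2.1250)
(6*g)*q + 234 = (6*(-17/8))*(-7) + 234 = -51/4*(-7) + 234 = 357/4 + 234 = 1293/4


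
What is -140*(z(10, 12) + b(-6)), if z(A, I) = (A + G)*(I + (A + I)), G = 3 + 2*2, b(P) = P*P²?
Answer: -50680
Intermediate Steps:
b(P) = P³
G = 7 (G = 3 + 4 = 7)
z(A, I) = (7 + A)*(A + 2*I) (z(A, I) = (A + 7)*(I + (A + I)) = (7 + A)*(A + 2*I))
-140*(z(10, 12) + b(-6)) = -140*((10² + 7*10 + 14*12 + 2*10*12) + (-6)³) = -140*((100 + 70 + 168 + 240) - 216) = -140*(578 - 216) = -140*362 = -50680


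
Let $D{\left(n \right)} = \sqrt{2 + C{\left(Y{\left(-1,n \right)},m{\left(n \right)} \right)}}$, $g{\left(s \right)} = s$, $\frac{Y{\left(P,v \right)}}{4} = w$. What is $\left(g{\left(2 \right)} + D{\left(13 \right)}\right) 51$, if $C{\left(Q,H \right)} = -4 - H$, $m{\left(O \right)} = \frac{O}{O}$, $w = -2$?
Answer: $102 + 51 i \sqrt{3} \approx 102.0 + 88.335 i$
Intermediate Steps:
$m{\left(O \right)} = 1$
$Y{\left(P,v \right)} = -8$ ($Y{\left(P,v \right)} = 4 \left(-2\right) = -8$)
$D{\left(n \right)} = i \sqrt{3}$ ($D{\left(n \right)} = \sqrt{2 - 5} = \sqrt{-3} = i \sqrt{3}$)
$\left(g{\left(2 \right)} + D{\left(13 \right)}\right) 51 = \left(2 + i \sqrt{3}\right) 51 = 102 + 51 i \sqrt{3}$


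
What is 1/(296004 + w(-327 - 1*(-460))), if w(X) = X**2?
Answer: 1/313693 ≈ 3.1878e-6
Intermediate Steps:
1/(296004 + w(-327 - 1*(-460))) = 1/(296004 + (-327 - 1*(-460))**2) = 1/(296004 + (-327 + 460)**2) = 1/(296004 + 133**2) = 1/(296004 + 17689) = 1/313693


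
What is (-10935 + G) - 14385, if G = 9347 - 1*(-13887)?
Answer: -2086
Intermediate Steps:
G = 23234 (G = 9347 + 13887 = 23234)
(-10935 + G) - 14385 = (-10935 + 23234) - 14385 = 12299 - 14385 = -2086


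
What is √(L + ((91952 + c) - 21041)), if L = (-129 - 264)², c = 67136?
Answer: 4*√18281 ≈ 540.83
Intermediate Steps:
L = 154449 (L = (-393)² = 154449)
√(L + ((91952 + c) - 21041)) = √(154449 + ((91952 + 67136) - 21041)) = √(154449 + (159088 - 21041)) = √(154449 + 138047) = √292496 = 4*√18281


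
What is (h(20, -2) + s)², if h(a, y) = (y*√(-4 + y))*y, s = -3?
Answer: (3 - 4*I*√6)² ≈ -87.0 - 58.788*I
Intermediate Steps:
h(a, y) = y²*√(-4 + y)
(h(20, -2) + s)² = ((-2)²*√(-4 - 2) - 3)² = (4*√(-6) - 3)² = (4*(I*√6) - 3)² = (4*I*√6 - 3)² = (-3 + 4*I*√6)²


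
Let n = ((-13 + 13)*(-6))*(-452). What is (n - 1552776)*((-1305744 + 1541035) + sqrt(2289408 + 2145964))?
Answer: -365354217816 - 3105552*sqrt(1108843) ≈ -3.6862e+11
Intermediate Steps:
n = 0 (n = (0*(-6))*(-452) = 0*(-452) = 0)
(n - 1552776)*((-1305744 + 1541035) + sqrt(2289408 + 2145964)) = (0 - 1552776)*((-1305744 + 1541035) + sqrt(2289408 + 2145964)) = -1552776*(235291 + sqrt(4435372)) = -1552776*(235291 + 2*sqrt(1108843)) = -365354217816 - 3105552*sqrt(1108843)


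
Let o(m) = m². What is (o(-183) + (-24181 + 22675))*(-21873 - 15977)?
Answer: -1210556550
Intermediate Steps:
(o(-183) + (-24181 + 22675))*(-21873 - 15977) = ((-183)² + (-24181 + 22675))*(-21873 - 15977) = (33489 - 1506)*(-37850) = 31983*(-37850) = -1210556550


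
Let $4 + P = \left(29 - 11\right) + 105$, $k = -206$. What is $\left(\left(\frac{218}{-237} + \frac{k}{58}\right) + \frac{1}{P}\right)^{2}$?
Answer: $\frac{13325084325316}{668939144769} \approx 19.92$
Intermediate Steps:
$P = 119$ ($P = -4 + \left(\left(29 - 11\right) + 105\right) = -4 + \left(18 + 105\right) = -4 + 123 = 119$)
$\left(\left(\frac{218}{-237} + \frac{k}{58}\right) + \frac{1}{P}\right)^{2} = \left(\left(\frac{218}{-237} - \frac{206}{58}\right) + \frac{1}{119}\right)^{2} = \left(\left(218 \left(- \frac{1}{237}\right) - \frac{103}{29}\right) + \frac{1}{119}\right)^{2} = \left(\left(- \frac{218}{237} - \frac{103}{29}\right) + \frac{1}{119}\right)^{2} = \left(- \frac{30733}{6873} + \frac{1}{119}\right)^{2} = \left(- \frac{3650354}{817887}\right)^{2} = \frac{13325084325316}{668939144769}$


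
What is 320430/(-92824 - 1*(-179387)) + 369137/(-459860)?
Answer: 115399333669/39806861180 ≈ 2.8990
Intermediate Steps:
320430/(-92824 - 1*(-179387)) + 369137/(-459860) = 320430/(-92824 + 179387) + 369137*(-1/459860) = 320430/86563 - 369137/459860 = 115399333669/39806861180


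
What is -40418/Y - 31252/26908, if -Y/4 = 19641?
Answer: -170964323/264250014 ≈ -0.64698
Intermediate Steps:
Y = -78564 (Y = -4*19641 = -78564)
-40418/Y - 31252/26908 = -40418/(-78564) - 31252/26908 = -40418*(-1/78564) - 31252*1/26908 = 20209/39282 - 7813/6727 = -170964323/264250014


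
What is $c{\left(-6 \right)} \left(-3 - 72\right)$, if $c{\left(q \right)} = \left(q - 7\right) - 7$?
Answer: $1500$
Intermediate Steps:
$c{\left(q \right)} = -14 + q$ ($c{\left(q \right)} = \left(-7 + q\right) - 7 = -14 + q$)
$c{\left(-6 \right)} \left(-3 - 72\right) = \left(-14 - 6\right) \left(-3 - 72\right) = \left(-20\right) \left(-75\right) = 1500$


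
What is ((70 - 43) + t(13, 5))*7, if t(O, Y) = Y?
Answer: 224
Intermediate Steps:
((70 - 43) + t(13, 5))*7 = ((70 - 43) + 5)*7 = (27 + 5)*7 = 32*7 = 224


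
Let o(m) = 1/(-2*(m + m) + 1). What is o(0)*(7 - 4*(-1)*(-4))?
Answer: -9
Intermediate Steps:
o(m) = 1/(1 - 4*m) (o(m) = 1/(-4*m + 1) = 1/(1 - 4*m))
o(0)*(7 - 4*(-1)*(-4)) = (-1/(-1 + 4*0))*(7 - 4*(-1)*(-4)) = (-1/(-1 + 0))*(7 + 4*(-4)) = (-1/(-1))*(7 - 16) = -1*(-1)*(-9) = 1*(-9) = -9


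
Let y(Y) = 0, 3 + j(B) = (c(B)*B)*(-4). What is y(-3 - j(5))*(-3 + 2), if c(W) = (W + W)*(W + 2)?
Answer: 0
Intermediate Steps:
c(W) = 2*W*(2 + W) (c(W) = (2*W)*(2 + W) = 2*W*(2 + W))
j(B) = -3 - 8*B²*(2 + B) (j(B) = -3 + ((2*B*(2 + B))*B)*(-4) = -3 + (2*B²*(2 + B))*(-4) = -3 - 8*B²*(2 + B))
y(-3 - j(5))*(-3 + 2) = 0*(-3 + 2) = 0*(-1) = 0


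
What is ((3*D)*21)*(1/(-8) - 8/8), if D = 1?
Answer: -567/8 ≈ -70.875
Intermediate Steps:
((3*D)*21)*(1/(-8) - 8/8) = ((3*1)*21)*(1/(-8) - 8/8) = (3*21)*(1*(-⅛) - 8*⅛) = 63*(-⅛ - 1) = 63*(-9/8) = -567/8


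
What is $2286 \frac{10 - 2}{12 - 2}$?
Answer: $\frac{9144}{5} \approx 1828.8$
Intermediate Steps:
$2286 \frac{10 - 2}{12 - 2} = 2286 \frac{10 - 2}{10} = 2286 \cdot 8 \cdot \frac{1}{10} = 2286 \cdot \frac{4}{5} = \frac{9144}{5}$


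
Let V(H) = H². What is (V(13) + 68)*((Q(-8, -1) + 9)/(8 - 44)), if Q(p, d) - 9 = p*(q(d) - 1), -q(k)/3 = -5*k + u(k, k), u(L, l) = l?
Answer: -4819/6 ≈ -803.17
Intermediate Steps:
q(k) = 12*k (q(k) = -3*(-5*k + k) = -(-12)*k = 12*k)
Q(p, d) = 9 + p*(-1 + 12*d) (Q(p, d) = 9 + p*(12*d - 1) = 9 + p*(-1 + 12*d))
(V(13) + 68)*((Q(-8, -1) + 9)/(8 - 44)) = (13² + 68)*(((9 - 1*(-8) + 12*(-1)*(-8)) + 9)/(8 - 44)) = (169 + 68)*(((9 + 8 + 96) + 9)/(-36)) = 237*((113 + 9)*(-1/36)) = 237*(122*(-1/36)) = 237*(-61/18) = -4819/6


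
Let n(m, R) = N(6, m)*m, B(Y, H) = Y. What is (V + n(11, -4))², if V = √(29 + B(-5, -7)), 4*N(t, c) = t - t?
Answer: 24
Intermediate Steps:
N(t, c) = 0 (N(t, c) = (t - t)/4 = (¼)*0 = 0)
n(m, R) = 0 (n(m, R) = 0*m = 0)
V = 2*√6 (V = √(29 - 5) = √24 = 2*√6 ≈ 4.8990)
(V + n(11, -4))² = (2*√6 + 0)² = (2*√6)² = 24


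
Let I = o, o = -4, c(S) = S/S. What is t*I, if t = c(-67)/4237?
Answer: -4/4237 ≈ -0.00094406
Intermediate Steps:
c(S) = 1
t = 1/4237 ≈ 0.00023602
I = -4
t*I = (1/4237)*(-4) = -4/4237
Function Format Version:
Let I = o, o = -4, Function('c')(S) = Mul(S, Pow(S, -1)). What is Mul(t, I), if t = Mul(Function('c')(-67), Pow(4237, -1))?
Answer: Rational(-4, 4237) ≈ -0.00094406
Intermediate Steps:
Function('c')(S) = 1
t = Rational(1, 4237) (t = Mul(1, Pow(4237, -1)) = Mul(1, Rational(1, 4237)) = Rational(1, 4237) ≈ 0.00023602)
I = -4
Mul(t, I) = Mul(Rational(1, 4237), -4) = Rational(-4, 4237)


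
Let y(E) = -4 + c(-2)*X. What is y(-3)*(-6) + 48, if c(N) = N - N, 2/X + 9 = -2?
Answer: 72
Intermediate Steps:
X = -2/11 (X = 2/(-9 - 2) = 2/(-11) = 2*(-1/11) = -2/11 ≈ -0.18182)
c(N) = 0
y(E) = -4 (y(E) = -4 + 0*(-2/11) = -4 + 0 = -4)
y(-3)*(-6) + 48 = -4*(-6) + 48 = 24 + 48 = 72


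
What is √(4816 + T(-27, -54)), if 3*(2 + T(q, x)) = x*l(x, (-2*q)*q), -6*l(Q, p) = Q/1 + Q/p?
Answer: √41869/3 ≈ 68.206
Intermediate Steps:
l(Q, p) = -Q/6 - Q/(6*p) (l(Q, p) = -(Q/1 + Q/p)/6 = -(Q*1 + Q/p)/6 = -(Q + Q/p)/6 = -Q/6 - Q/(6*p))
T(q, x) = -2 + x²*(1 - 2*q²)/(36*q²) (T(q, x) = -2 + (x*(-x*(1 + (-2*q)*q)/(6*((-2*q)*q))))/3 = -2 + (x*(-x*(1 - 2*q²)/(6*((-2*q²)))))/3 = -2 + (x*(-x*(-1/(2*q²))*(1 - 2*q²)/6))/3 = -2 + (x*(x*(1 - 2*q²)/(12*q²)))/3 = -2 + (x²*(1 - 2*q²)/(12*q²))/3 = -2 + x²*(1 - 2*q²)/(36*q²))
√(4816 + T(-27, -54)) = √(4816 + (-2 - 1/18*(-54)² + (1/36)*(-54)²/(-27)²)) = √(4816 + (-2 - 1/18*2916 + (1/36)*(1/729)*2916)) = √(4816 + (-2 - 162 + ⅑)) = √(4816 - 1475/9) = √(41869/9) = √41869/3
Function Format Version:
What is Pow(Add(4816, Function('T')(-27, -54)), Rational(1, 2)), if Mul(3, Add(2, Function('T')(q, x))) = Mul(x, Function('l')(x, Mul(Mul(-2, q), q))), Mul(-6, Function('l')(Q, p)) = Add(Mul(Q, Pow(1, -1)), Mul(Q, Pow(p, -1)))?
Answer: Mul(Rational(1, 3), Pow(41869, Rational(1, 2))) ≈ 68.206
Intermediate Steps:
Function('l')(Q, p) = Add(Mul(Rational(-1, 6), Q), Mul(Rational(-1, 6), Q, Pow(p, -1))) (Function('l')(Q, p) = Mul(Rational(-1, 6), Add(Mul(Q, Pow(1, -1)), Mul(Q, Pow(p, -1)))) = Mul(Rational(-1, 6), Add(Mul(Q, 1), Mul(Q, Pow(p, -1)))) = Mul(Rational(-1, 6), Add(Q, Mul(Q, Pow(p, -1)))) = Add(Mul(Rational(-1, 6), Q), Mul(Rational(-1, 6), Q, Pow(p, -1))))
Function('T')(q, x) = Add(-2, Mul(Rational(1, 36), Pow(q, -2), Pow(x, 2), Add(1, Mul(-2, Pow(q, 2))))) (Function('T')(q, x) = Add(-2, Mul(Rational(1, 3), Mul(x, Mul(Rational(-1, 6), x, Pow(Mul(Mul(-2, q), q), -1), Add(1, Mul(Mul(-2, q), q)))))) = Add(-2, Mul(Rational(1, 3), Mul(x, Mul(Rational(-1, 6), x, Pow(Mul(-2, Pow(q, 2)), -1), Add(1, Mul(-2, Pow(q, 2))))))) = Add(-2, Mul(Rational(1, 3), Mul(x, Mul(Rational(-1, 6), x, Mul(Rational(-1, 2), Pow(q, -2)), Add(1, Mul(-2, Pow(q, 2))))))) = Add(-2, Mul(Rational(1, 3), Mul(x, Mul(Rational(1, 12), x, Pow(q, -2), Add(1, Mul(-2, Pow(q, 2))))))) = Add(-2, Mul(Rational(1, 3), Mul(Rational(1, 12), Pow(q, -2), Pow(x, 2), Add(1, Mul(-2, Pow(q, 2)))))) = Add(-2, Mul(Rational(1, 36), Pow(q, -2), Pow(x, 2), Add(1, Mul(-2, Pow(q, 2))))))
Pow(Add(4816, Function('T')(-27, -54)), Rational(1, 2)) = Pow(Add(4816, Add(-2, Mul(Rational(-1, 18), Pow(-54, 2)), Mul(Rational(1, 36), Pow(-27, -2), Pow(-54, 2)))), Rational(1, 2)) = Pow(Add(4816, Add(-2, Mul(Rational(-1, 18), 2916), Mul(Rational(1, 36), Rational(1, 729), 2916))), Rational(1, 2)) = Pow(Add(4816, Add(-2, -162, Rational(1, 9))), Rational(1, 2)) = Pow(Add(4816, Rational(-1475, 9)), Rational(1, 2)) = Pow(Rational(41869, 9), Rational(1, 2)) = Mul(Rational(1, 3), Pow(41869, Rational(1, 2)))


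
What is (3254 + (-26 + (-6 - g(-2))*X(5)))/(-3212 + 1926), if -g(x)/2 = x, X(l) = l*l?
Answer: -1489/643 ≈ -2.3157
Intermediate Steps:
X(l) = l²
g(x) = -2*x
(3254 + (-26 + (-6 - g(-2))*X(5)))/(-3212 + 1926) = (3254 + (-26 + (-6 - (-2)*(-2))*5²))/(-3212 + 1926) = (3254 + (-26 + (-6 - 1*4)*25))/(-1286) = (3254 + (-26 + (-6 - 4)*25))*(-1/1286) = (3254 + (-26 - 10*25))*(-1/1286) = (3254 + (-26 - 250))*(-1/1286) = (3254 - 276)*(-1/1286) = 2978*(-1/1286) = -1489/643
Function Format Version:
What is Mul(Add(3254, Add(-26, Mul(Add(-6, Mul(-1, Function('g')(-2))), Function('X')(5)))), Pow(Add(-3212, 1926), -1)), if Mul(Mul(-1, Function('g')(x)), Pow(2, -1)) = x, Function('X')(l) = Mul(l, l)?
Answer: Rational(-1489, 643) ≈ -2.3157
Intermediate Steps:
Function('X')(l) = Pow(l, 2)
Function('g')(x) = Mul(-2, x)
Mul(Add(3254, Add(-26, Mul(Add(-6, Mul(-1, Function('g')(-2))), Function('X')(5)))), Pow(Add(-3212, 1926), -1)) = Mul(Add(3254, Add(-26, Mul(Add(-6, Mul(-1, Mul(-2, -2))), Pow(5, 2)))), Pow(Add(-3212, 1926), -1)) = Mul(Add(3254, Add(-26, Mul(Add(-6, Mul(-1, 4)), 25))), Pow(-1286, -1)) = Mul(Add(3254, Add(-26, Mul(Add(-6, -4), 25))), Rational(-1, 1286)) = Mul(Add(3254, Add(-26, Mul(-10, 25))), Rational(-1, 1286)) = Mul(Add(3254, Add(-26, -250)), Rational(-1, 1286)) = Mul(Add(3254, -276), Rational(-1, 1286)) = Mul(2978, Rational(-1, 1286)) = Rational(-1489, 643)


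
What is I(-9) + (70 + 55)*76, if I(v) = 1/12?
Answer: 114001/12 ≈ 9500.1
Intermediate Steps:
I(v) = 1/12
I(-9) + (70 + 55)*76 = 1/12 + (70 + 55)*76 = 1/12 + 125*76 = 1/12 + 9500 = 114001/12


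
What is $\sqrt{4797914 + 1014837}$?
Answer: $\sqrt{5812751} \approx 2411.0$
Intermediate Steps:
$\sqrt{4797914 + 1014837} = \sqrt{5812751}$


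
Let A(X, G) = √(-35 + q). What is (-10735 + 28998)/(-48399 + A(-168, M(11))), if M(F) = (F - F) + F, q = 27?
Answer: -883910937/2342463209 - 36526*I*√2/2342463209 ≈ -0.37734 - 2.2052e-5*I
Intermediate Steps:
M(F) = F (M(F) = 0 + F = F)
A(X, G) = 2*I*√2 (A(X, G) = √(-35 + 27) = √(-8) = 2*I*√2)
(-10735 + 28998)/(-48399 + A(-168, M(11))) = (-10735 + 28998)/(-48399 + 2*I*√2) = 18263/(-48399 + 2*I*√2)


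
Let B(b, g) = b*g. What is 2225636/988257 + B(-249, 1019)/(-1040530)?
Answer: 2566592463947/1028311056210 ≈ 2.4959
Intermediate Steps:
2225636/988257 + B(-249, 1019)/(-1040530) = 2225636/988257 - 249*1019/(-1040530) = 2225636*(1/988257) - 253731*(-1/1040530) = 2225636/988257 + 253731/1040530 = 2566592463947/1028311056210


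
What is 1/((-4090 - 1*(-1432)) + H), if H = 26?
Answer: -1/2632 ≈ -0.00037994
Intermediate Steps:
1/((-4090 - 1*(-1432)) + H) = 1/((-4090 - 1*(-1432)) + 26) = 1/((-4090 + 1432) + 26) = 1/(-2658 + 26) = 1/(-2632) = -1/2632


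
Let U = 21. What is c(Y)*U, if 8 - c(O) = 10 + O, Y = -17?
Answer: 315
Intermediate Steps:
c(O) = -2 - O (c(O) = 8 - (10 + O) = 8 + (-10 - O) = -2 - O)
c(Y)*U = (-2 - 1*(-17))*21 = (-2 + 17)*21 = 15*21 = 315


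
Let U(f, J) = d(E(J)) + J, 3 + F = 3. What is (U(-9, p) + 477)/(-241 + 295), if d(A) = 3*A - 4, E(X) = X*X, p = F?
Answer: 473/54 ≈ 8.7593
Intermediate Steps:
F = 0 (F = -3 + 3 = 0)
p = 0
E(X) = X²
d(A) = -4 + 3*A
U(f, J) = -4 + J + 3*J² (U(f, J) = (-4 + 3*J²) + J = -4 + J + 3*J²)
(U(-9, p) + 477)/(-241 + 295) = ((-4 + 0 + 3*0²) + 477)/(-241 + 295) = ((-4 + 0 + 3*0) + 477)/54 = ((-4 + 0 + 0) + 477)*(1/54) = (-4 + 477)*(1/54) = 473*(1/54) = 473/54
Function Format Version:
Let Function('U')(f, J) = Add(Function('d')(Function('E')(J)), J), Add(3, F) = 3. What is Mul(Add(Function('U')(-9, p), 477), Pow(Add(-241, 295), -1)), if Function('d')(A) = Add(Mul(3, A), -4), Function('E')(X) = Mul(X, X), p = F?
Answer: Rational(473, 54) ≈ 8.7593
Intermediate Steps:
F = 0 (F = Add(-3, 3) = 0)
p = 0
Function('E')(X) = Pow(X, 2)
Function('d')(A) = Add(-4, Mul(3, A))
Function('U')(f, J) = Add(-4, J, Mul(3, Pow(J, 2))) (Function('U')(f, J) = Add(Add(-4, Mul(3, Pow(J, 2))), J) = Add(-4, J, Mul(3, Pow(J, 2))))
Mul(Add(Function('U')(-9, p), 477), Pow(Add(-241, 295), -1)) = Mul(Add(Add(-4, 0, Mul(3, Pow(0, 2))), 477), Pow(Add(-241, 295), -1)) = Mul(Add(Add(-4, 0, Mul(3, 0)), 477), Pow(54, -1)) = Mul(Add(Add(-4, 0, 0), 477), Rational(1, 54)) = Mul(Add(-4, 477), Rational(1, 54)) = Mul(473, Rational(1, 54)) = Rational(473, 54)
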